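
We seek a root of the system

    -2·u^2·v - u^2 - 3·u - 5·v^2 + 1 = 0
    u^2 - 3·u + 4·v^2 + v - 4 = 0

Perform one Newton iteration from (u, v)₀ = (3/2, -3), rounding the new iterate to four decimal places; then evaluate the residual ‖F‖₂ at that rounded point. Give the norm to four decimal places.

11.6600

At (3/2, -3): F = (-37.2500, 26.7500).
Jacobian J = [[-4·u·v - 2·u - 3, -2·u^2 - 10·v], [2·u - 3, 8·v + 1]].
At the point, J = [[12.0000, 25.5000], [0.0000, -23.0000]] (det J = -276.0000).
Solving J·Δ = −F gives Δ = (0.6327, 1.1630).
Then the next iterate is (u, v)₁ = (2.1327, -1.8370).
Re-evaluating at (2.1327, -1.8370): F = (-10.108499, 5.811585), so ‖F‖₂ = 11.6600.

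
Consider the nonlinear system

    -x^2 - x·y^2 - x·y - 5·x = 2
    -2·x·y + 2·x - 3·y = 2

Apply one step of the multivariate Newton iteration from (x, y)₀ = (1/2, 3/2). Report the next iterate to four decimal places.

(0.1622, -0.1655)

At (1/2, 3/2): F = (-6.6250, -7.0000).
Jacobian J = [[-2·x - y^2 - y - 5, -2·x·y - x], [-2·y + 2, -2·x - 3]].
At the point, J = [[-9.7500, -2.0000], [-1.0000, -4.0000]] (det J = 37.0000).
Solving J·Δ = −F gives Δ = (-0.3378, -1.6655).
Then the next iterate is (x, y)₁ = (0.1622, -0.1655).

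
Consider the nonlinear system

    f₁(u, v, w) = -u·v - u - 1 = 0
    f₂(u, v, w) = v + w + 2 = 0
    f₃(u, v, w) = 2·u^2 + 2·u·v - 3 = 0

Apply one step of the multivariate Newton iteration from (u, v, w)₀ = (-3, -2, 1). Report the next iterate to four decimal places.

(-1.6429, -1.1190, -0.8810)

At (-3, -2, 1): F = (-4.0000, 1.0000, 27.0000).
Jacobian J = [[-v - 1, -u, 0], [0, 1, 1], [4·u + 2·v, 2·u, 0]].
At the point, J = [[1.0000, 3.0000, 0.0000], [0.0000, 1.0000, 1.0000], [-16.0000, -6.0000, 0.0000]] (det J = -42.0000).
Solving J·Δ = −F gives Δ = (1.3571, 0.8810, -1.8810).
Then the next iterate is (u, v, w)₁ = (-1.6429, -1.1190, -0.8810).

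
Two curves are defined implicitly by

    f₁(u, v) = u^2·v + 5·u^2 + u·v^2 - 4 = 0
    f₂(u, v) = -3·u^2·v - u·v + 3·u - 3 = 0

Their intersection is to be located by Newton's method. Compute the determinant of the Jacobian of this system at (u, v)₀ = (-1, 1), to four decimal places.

J = [[2·u·v + 10·u + v^2, u^2 + 2·u·v], [-6·u·v - v + 3, -3·u^2 - u]].
At the point, J = [[-11.0000, -1.0000], [8.0000, -2.0000]].
det J = 30.0000.

30.0000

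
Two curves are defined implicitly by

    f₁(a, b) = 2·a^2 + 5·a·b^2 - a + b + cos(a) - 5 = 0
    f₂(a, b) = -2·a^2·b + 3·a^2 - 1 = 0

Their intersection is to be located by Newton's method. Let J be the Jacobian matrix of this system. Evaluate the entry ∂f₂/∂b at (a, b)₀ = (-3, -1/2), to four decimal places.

∂f₂/∂b = -2·a^2.
At (-3, -1/2) this is -18.0000.

-18.0000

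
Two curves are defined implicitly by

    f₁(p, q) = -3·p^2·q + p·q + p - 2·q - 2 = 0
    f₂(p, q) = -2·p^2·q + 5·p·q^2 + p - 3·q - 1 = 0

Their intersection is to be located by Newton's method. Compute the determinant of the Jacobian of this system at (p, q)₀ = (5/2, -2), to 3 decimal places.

-1151.250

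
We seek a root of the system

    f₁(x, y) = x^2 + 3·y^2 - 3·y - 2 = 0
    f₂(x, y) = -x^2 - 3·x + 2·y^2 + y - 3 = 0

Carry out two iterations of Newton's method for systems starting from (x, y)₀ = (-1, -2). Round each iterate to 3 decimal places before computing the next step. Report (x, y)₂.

At (-1, -2): F = (17.000, 5.000).
Jacobian J = [[2·x, 6·y - 3], [-2·x - 3, 4·y + 1]].
At the point, J = [[-2.000, -15.000], [-1.000, -7.000]] (det J = -1.000).
Solving J·Δ = −F gives Δ = (-44.000, 7.000).
Then the next iterate is (x, y)₁ = (-45.000, 5.000).
Round to (-45.000, 5.000) and repeat: F = (2083.000, -1838.000), J = [[-90.000, 27.000], [87.000, 21.000]].
Δ = (22.026, -3.728), so (x, y)₂ = (-22.974, 1.272).

(-22.974, 1.272)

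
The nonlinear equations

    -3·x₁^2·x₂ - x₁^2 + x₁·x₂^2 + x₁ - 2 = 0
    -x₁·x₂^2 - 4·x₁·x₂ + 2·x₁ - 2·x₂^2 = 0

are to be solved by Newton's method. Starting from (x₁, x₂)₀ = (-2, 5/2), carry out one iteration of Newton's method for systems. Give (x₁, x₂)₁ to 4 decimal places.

(1.1515, 6.1136)

At (-2, 5/2): F = (-50.5000, 16.0000).
Jacobian J = [[-6·x₁·x₂ - 2·x₁ + x₂^2 + 1, -3·x₁^2 + 2·x₁·x₂], [-x₂^2 - 4·x₂ + 2, -2·x₁·x₂ - 4·x₁ - 4·x₂]].
At the point, J = [[41.2500, -22.0000], [-14.2500, 8.0000]] (det J = 16.5000).
Solving J·Δ = −F gives Δ = (3.1515, 3.6136).
Then the next iterate is (x₁, x₂)₁ = (1.1515, 6.1136).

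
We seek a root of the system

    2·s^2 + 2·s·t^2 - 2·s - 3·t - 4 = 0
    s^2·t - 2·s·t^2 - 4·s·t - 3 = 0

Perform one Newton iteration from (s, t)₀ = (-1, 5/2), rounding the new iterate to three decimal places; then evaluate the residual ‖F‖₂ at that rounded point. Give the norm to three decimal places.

5.768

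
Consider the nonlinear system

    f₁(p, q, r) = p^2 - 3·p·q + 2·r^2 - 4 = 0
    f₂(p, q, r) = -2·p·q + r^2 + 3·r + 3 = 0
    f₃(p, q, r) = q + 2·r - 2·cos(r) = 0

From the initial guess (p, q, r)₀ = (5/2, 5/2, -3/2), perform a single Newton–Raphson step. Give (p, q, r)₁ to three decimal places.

(-0.499, 3.149, -3.062)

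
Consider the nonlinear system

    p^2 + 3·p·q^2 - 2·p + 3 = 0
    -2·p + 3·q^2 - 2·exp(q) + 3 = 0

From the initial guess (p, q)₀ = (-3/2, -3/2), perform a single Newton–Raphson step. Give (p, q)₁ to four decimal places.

(12.6740, -3.1985)

At (-3/2, -3/2): F = (-1.8750, 12.303740).
Jacobian J = [[2·p + 3·q^2 - 2, 6·p·q], [-2, 6·q - 2·exp(q)]].
At the point, J = [[1.7500, 13.5000], [-2.0000, -9.446260]] (det J = 10.469044).
Solving J·Δ = −F gives Δ = (14.1740, -1.6985).
Then the next iterate is (p, q)₁ = (12.6740, -3.1985).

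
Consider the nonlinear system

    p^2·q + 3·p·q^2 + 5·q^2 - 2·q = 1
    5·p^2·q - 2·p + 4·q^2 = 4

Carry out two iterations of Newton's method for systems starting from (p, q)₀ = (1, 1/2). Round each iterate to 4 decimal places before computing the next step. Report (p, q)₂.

(3.5382, -0.3120)

At (1, 1/2): F = (0.5000, -2.5000).
Jacobian J = [[2·p·q + 3·q^2, p^2 + 6·p·q + 10·q - 2], [10·p·q - 2, 5·p^2 + 8·q]].
At the point, J = [[1.7500, 7.0000], [3.0000, 9.0000]] (det J = -5.2500).
Solving J·Δ = −F gives Δ = (4.1905, -1.1190).
Then the next iterate is (p, q)₁ = (5.1905, -0.6190).
Round to (5.1905, -0.6190) and repeat: F = (-8.556462, -96.231649), J = [[-5.276356, -0.526227], [-34.129195, 129.754451]].
Δ = (-1.6523, 0.3070), so (p, q)₂ = (3.5382, -0.3120).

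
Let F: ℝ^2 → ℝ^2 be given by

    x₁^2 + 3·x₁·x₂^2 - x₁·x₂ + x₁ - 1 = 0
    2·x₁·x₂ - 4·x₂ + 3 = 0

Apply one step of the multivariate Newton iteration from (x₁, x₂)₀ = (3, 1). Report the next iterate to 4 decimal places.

(-0.4167, 1.9167)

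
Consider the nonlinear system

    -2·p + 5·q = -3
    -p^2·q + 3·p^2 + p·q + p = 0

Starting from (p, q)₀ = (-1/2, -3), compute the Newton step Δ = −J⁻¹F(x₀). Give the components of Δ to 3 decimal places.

At (-1/2, -3): F = (-11.000, 2.500).
Jacobian J = [[-2, 5], [-2·p·q + 6·p + q + 1, -p^2 + p]].
At the point, J = [[-2.000, 5.000], [-8.000, -0.750]] (det J = 41.500).
Solving J·Δ = −F gives Δ = (0.102, 2.241).

(0.102, 2.241)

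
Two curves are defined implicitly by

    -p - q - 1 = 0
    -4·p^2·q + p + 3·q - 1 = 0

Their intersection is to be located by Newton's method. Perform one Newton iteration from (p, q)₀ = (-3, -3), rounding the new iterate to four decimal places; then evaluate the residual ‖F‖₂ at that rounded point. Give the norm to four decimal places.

354.6423

At (-3, -3): F = (5.0000, 95.0000).
Jacobian J = [[-1, -1], [-8·p·q + 1, -4·p^2 + 3]].
At the point, J = [[-1.0000, -1.0000], [-71.0000, -33.0000]] (det J = -38.0000).
Solving J·Δ = −F gives Δ = (-1.8421, 6.8421).
Then the next iterate is (p, q)₁ = (-4.8421, 3.8421).
Re-evaluating at (-4.8421, 3.8421): F = (0.0000, -354.642268), so ‖F‖₂ = 354.6423.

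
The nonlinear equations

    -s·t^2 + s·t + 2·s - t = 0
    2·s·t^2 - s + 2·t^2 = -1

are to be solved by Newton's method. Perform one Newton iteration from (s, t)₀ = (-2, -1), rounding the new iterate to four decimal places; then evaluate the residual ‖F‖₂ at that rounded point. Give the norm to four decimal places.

0.9953

At (-2, -1): F = (1.0000, 1.0000).
Jacobian J = [[-t^2 + t + 2, -2·s·t + s - 1], [2·t^2 - 1, 4·s·t + 4·t]].
At the point, J = [[0.0000, -7.0000], [1.0000, 4.0000]] (det J = 7.0000).
Solving J·Δ = −F gives Δ = (-1.5714, 0.1429).
Then the next iterate is (s, t)₁ = (-3.5714, -0.8571).
Re-evaluating at (-3.5714, -0.8571): F = (-0.601030, 0.793394), so ‖F‖₂ = 0.9953.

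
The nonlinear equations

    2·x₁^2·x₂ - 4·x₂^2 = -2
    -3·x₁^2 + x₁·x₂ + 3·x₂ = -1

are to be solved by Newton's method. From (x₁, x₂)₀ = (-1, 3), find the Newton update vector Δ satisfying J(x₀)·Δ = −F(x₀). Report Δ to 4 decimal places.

(-0.1839, -1.1724)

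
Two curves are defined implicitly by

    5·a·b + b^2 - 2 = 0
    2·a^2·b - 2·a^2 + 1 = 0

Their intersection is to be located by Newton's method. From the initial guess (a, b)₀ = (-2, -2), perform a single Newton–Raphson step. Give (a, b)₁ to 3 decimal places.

(-1.430, -0.836)

At (-2, -2): F = (22.000, -23.000).
Jacobian J = [[5·b, 5·a + 2·b], [4·a·b - 4·a, 2·a^2]].
At the point, J = [[-10.000, -14.000], [24.000, 8.000]] (det J = 256.000).
Solving J·Δ = −F gives Δ = (0.570, 1.164).
Then the next iterate is (a, b)₁ = (-1.430, -0.836).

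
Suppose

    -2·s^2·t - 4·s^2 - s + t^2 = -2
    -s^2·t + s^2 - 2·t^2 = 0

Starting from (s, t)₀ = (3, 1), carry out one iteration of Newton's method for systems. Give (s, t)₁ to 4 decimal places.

(1.6071, 0.8462)

At (3, 1): F = (-54.0000, -2.0000).
Jacobian J = [[-4·s·t - 8·s - 1, -2·s^2 + 2·t], [-2·s·t + 2·s, -s^2 - 4·t]].
At the point, J = [[-37.0000, -16.0000], [0.0000, -13.0000]] (det J = 481.0000).
Solving J·Δ = −F gives Δ = (-1.3929, -0.1538).
Then the next iterate is (s, t)₁ = (1.6071, 0.8462).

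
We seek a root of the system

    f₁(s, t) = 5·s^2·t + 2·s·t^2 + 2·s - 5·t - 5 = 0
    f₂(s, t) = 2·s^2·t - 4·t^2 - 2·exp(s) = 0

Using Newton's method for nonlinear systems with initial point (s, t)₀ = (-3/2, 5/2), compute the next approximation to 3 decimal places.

(-1.718, 1.801)

At (-3/2, 5/2): F = (-11.125, -14.19626).
Jacobian J = [[10·s·t + 2·t^2 + 2, 5·s^2 + 4·s·t - 5], [4·s·t - 2·exp(s), 2·s^2 - 8·t]].
At the point, J = [[-23.000, -8.750], [-15.44626, -15.500]] (det J = 221.34522).
Solving J·Δ = −F gives Δ = (-0.218, -0.699).
Then the next iterate is (s, t)₁ = (-1.718, 1.801).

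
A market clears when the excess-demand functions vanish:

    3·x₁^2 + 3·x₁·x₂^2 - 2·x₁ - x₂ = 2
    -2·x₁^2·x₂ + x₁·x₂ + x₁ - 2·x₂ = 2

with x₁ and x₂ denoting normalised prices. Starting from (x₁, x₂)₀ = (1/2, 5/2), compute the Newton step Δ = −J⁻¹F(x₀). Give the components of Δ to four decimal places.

(1.1092, -4.0819)

At (1/2, 5/2): F = (4.6250, -6.5000).
Jacobian J = [[6·x₁ + 3·x₂^2 - 2, 6·x₁·x₂ - 1], [-4·x₁·x₂ + x₂ + 1, -2·x₁^2 + x₁ - 2]].
At the point, J = [[19.7500, 6.5000], [-1.5000, -2.0000]] (det J = -29.7500).
Solving J·Δ = −F gives Δ = (1.1092, -4.0819).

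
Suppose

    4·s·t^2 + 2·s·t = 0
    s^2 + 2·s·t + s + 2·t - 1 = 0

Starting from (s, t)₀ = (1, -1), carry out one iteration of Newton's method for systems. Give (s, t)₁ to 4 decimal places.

At (1, -1): F = (2.0000, -3.0000).
Jacobian J = [[4·t^2 + 2·t, 8·s·t + 2·s], [2·s + 2·t + 1, 2·s + 2]].
At the point, J = [[2.0000, -6.0000], [1.0000, 4.0000]] (det J = 14.0000).
Solving J·Δ = −F gives Δ = (0.7143, 0.5714).
Then the next iterate is (s, t)₁ = (1.7143, -0.4286).

(1.7143, -0.4286)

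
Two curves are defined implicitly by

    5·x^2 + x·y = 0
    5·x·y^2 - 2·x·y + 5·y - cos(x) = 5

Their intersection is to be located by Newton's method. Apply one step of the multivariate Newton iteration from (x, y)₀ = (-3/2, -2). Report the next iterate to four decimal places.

(-0.7397, -1.1162)

At (-3/2, -2): F = (14.2500, -51.070737).
Jacobian J = [[10·x + y, x], [5·y^2 - 2·y + sin(x), 10·x·y - 2·x + 5]].
At the point, J = [[-17.0000, -1.5000], [23.002505, 38.0000]] (det J = -611.496242).
Solving J·Δ = −F gives Δ = (0.7603, 0.8838).
Then the next iterate is (x, y)₁ = (-0.7397, -1.1162).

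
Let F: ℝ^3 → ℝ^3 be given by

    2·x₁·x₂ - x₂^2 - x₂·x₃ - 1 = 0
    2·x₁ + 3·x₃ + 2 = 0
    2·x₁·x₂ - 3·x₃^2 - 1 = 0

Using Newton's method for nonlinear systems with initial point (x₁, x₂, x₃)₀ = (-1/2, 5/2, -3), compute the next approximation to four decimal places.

(1.7199, 4.4608, -1.8133)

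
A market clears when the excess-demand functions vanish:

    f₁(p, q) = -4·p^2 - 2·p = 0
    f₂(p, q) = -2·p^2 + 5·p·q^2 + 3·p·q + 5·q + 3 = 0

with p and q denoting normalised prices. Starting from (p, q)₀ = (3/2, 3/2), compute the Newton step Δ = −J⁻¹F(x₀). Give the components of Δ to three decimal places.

(-0.857, -0.665)

At (3/2, 3/2): F = (-12.000, 29.625).
Jacobian J = [[-8·p - 2, 0], [-4·p + 5·q^2 + 3·q, 10·p·q + 3·p + 5]].
At the point, J = [[-14.000, 0.000], [9.750, 32.000]] (det J = -448.000).
Solving J·Δ = −F gives Δ = (-0.857, -0.665).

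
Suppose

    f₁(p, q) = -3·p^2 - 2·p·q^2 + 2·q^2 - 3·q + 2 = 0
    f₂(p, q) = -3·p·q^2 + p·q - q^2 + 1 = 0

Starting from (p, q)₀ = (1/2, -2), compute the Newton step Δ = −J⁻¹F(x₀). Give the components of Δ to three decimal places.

At (1/2, -2): F = (11.250, -10.000).
Jacobian J = [[-6·p - 2·q^2, -4·p·q + 4·q - 3], [-3·q^2 + q, -6·p·q + p - 2·q]].
At the point, J = [[-11.000, -7.000], [-14.000, 10.500]] (det J = -213.500).
Solving J·Δ = −F gives Δ = (0.225, 1.253).

(0.225, 1.253)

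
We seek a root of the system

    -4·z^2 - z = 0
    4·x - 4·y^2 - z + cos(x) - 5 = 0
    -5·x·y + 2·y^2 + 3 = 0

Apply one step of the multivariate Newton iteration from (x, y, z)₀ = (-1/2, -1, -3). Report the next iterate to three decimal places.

At (-1/2, -1, -3): F = (-33.000, -7.12242, 2.500).
Jacobian J = [[0, 0, -8·z - 1], [-sin(x) + 4, -8·y, -1], [-5·y, -5·x + 4·y, 0]].
At the point, J = [[0.000, 0.000, 23.000], [4.47943, 8.000, -1.000], [5.000, -1.500, 0.000]] (det J = -1074.54018).
Solving J·Δ = −F gives Δ = (-0.153, 1.156, 1.435).
Then the next iterate is (x, y, z)₁ = (-0.653, 0.156, -1.565).

(-0.653, 0.156, -1.565)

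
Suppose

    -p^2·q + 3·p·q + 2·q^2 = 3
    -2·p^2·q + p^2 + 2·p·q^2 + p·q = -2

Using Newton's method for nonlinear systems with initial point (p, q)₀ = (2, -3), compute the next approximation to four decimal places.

(1.0294, -2.3912)

At (2, -3): F = (9.0000, 60.0000).
Jacobian J = [[-2·p·q + 3·q, -p^2 + 3·p + 4·q], [-4·p·q + 2·p + 2·q^2 + q, -2·p^2 + 4·p·q + p]].
At the point, J = [[3.0000, -10.0000], [43.0000, -30.0000]] (det J = 340.0000).
Solving J·Δ = −F gives Δ = (-0.9706, 0.6088).
Then the next iterate is (p, q)₁ = (1.0294, -2.3912).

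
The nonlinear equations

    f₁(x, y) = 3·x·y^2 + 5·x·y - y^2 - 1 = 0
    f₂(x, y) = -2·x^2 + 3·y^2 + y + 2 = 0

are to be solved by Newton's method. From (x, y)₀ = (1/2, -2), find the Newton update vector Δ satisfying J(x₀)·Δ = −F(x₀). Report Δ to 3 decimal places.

At (1/2, -2): F = (-4.000, 11.500).
Jacobian J = [[3·y^2 + 5·y, 6·x·y + 5·x - 2·y], [-4·x, 6·y + 1]].
At the point, J = [[2.000, 0.500], [-2.000, -11.000]] (det J = -21.000).
Solving J·Δ = −F gives Δ = (1.821, 0.714).

(1.821, 0.714)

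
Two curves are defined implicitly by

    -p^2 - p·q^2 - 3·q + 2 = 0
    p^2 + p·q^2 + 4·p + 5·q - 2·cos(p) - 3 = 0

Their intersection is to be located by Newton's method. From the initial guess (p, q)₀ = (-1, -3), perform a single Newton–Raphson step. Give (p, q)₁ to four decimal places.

At (-1, -3): F = (19.0000, -31.080605).
Jacobian J = [[-2·p - q^2, -2·p·q - 3], [2·p + q^2 + 2·sin(p) + 4, 2·p·q + 5]].
At the point, J = [[-7.0000, -9.0000], [9.317058, 11.0000]] (det J = 6.853522).
Solving J·Δ = −F gives Δ = (10.3196, -5.9152).
Then the next iterate is (p, q)₁ = (9.3196, -8.9152).

(9.3196, -8.9152)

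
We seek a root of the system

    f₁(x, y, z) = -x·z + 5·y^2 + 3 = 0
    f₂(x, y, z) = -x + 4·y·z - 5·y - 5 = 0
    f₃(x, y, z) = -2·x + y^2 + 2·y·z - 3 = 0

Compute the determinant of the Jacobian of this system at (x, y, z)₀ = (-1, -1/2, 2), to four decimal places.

J = [[-z, 10·y, -x], [-1, 4·z - 5, 4·y], [-2, 2·y + 2·z, 2·y]].
At the point, J = [[-2.0000, -5.0000, 1.0000], [-1.0000, 3.0000, -2.0000], [-2.0000, 3.0000, -1.0000]].
det J = -18.0000.

-18.0000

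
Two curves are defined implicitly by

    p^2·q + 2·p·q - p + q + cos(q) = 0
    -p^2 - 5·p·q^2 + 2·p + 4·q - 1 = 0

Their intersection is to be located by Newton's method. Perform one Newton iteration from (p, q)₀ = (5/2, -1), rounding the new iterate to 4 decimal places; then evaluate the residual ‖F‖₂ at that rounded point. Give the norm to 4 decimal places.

At (5/2, -1): F = (-14.209698, -18.7500).
Jacobian J = [[2·p·q + 2·q - 1, p^2 + 2·p - sin(q) + 1], [-2·p - 5·q^2 + 2, -10·p·q + 4]].
At the point, J = [[-8.0000, 13.091471], [-8.0000, 29.0000]] (det J = -127.268232).
Solving J·Δ = −F gives Δ = (-1.3092, 0.2854).
Then the next iterate is (p, q)₁ = (1.1908, -0.7146).
Re-evaluating at (1.1908, -0.7146): F = (-3.865242, -5.935234), so ‖F‖₂ = 7.0829.

7.0829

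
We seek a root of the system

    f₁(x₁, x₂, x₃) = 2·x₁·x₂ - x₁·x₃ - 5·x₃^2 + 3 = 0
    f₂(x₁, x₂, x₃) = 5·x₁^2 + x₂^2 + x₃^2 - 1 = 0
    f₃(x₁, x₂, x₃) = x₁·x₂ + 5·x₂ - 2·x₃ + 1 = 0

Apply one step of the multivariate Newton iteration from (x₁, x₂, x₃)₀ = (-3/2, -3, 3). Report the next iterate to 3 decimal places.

(-1.589, 0.582, 1.651)

At (-3/2, -3, 3): F = (-28.500, 28.250, -15.500).
Jacobian J = [[2·x₂ - x₃, 2·x₁, -x₁ - 10·x₃], [10·x₁, 2·x₂, 2·x₃], [x₂, x₁ + 5, -2]].
At the point, J = [[-9.000, -3.000, -28.500], [-15.000, -6.000, 6.000], [-3.000, 3.500, -2.000]] (det J = 2234.250).
Solving J·Δ = −F gives Δ = (-0.089, 3.582, -1.349).
Then the next iterate is (x₁, x₂, x₃)₁ = (-1.589, 0.582, 1.651).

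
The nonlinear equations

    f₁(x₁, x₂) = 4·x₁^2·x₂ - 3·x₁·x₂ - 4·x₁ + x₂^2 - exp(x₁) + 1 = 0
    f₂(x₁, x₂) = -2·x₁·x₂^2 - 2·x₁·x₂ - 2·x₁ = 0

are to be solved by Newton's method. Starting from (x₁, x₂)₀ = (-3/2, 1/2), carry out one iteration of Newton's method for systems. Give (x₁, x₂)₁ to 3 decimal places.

(-1.166, -0.180)

At (-3/2, 1/2): F = (13.77687, 5.250).
Jacobian J = [[8·x₁·x₂ - 3·x₂ - exp(x₁) - 4, 4·x₁^2 - 3·x₁ + 2·x₂], [-2·x₂^2 - 2·x₂ - 2, -4·x₁·x₂ - 2·x₁]].
At the point, J = [[-11.72313, 14.500], [-3.500, 6.000]] (det J = -19.58878).
Solving J·Δ = −F gives Δ = (0.334, -0.680).
Then the next iterate is (x₁, x₂)₁ = (-1.166, -0.180).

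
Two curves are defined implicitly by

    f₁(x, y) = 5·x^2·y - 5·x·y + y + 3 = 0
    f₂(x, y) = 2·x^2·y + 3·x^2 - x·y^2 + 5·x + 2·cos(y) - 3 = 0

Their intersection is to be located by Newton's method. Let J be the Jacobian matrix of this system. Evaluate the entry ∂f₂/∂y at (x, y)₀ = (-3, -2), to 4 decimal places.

7.8186

∂f₂/∂y = 2·x^2 - 2·x·y - 2·sin(y).
At (-3, -2) this is 7.8186.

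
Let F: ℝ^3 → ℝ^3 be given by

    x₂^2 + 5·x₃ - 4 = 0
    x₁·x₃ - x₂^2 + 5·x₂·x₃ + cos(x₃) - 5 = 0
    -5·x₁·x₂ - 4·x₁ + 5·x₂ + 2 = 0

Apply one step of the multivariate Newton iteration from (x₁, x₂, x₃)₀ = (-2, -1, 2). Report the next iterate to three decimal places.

(2.534, -0.969, 0.612)

At (-2, -1, 2): F = (7.000, -20.41615, -5.000).
Jacobian J = [[0, 2·x₂, 5], [x₃, -2·x₂ + 5·x₃, x₁ + 5·x₂ - sin(x₃)], [-5·x₂ - 4, -5·x₁ + 5, 0]].
At the point, J = [[0.000, -2.000, 5.000], [2.000, 12.000, -7.90930], [1.000, 15.000, 0.000]] (det J = 105.81859).
Solving J·Δ = −F gives Δ = (4.534, 0.031, -1.388).
Then the next iterate is (x₁, x₂, x₃)₁ = (2.534, -0.969, 0.612).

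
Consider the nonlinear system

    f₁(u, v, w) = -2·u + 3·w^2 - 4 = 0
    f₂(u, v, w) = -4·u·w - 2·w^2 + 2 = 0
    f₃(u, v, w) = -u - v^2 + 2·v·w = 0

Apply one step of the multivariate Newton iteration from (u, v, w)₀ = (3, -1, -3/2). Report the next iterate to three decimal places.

At (3, -1, -3/2): F = (-3.250, 15.500, -1.000).
Jacobian J = [[-2, 0, 6·w], [-4·w, 0, -4·u - 4·w], [-1, -2·v + 2·w, 2·v]].
At the point, J = [[-2.000, 0.000, -9.000], [6.000, 0.000, -6.000], [-1.000, -1.000, -2.000]] (det J = 66.000).
Solving J·Δ = −F gives Δ = (-2.409, 1.061, 0.174).
Then the next iterate is (u, v, w)₁ = (0.591, 0.061, -1.326).

(0.591, 0.061, -1.326)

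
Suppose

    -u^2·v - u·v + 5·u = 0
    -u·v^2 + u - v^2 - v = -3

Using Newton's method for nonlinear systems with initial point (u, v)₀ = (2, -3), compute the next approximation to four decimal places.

At (2, -3): F = (28.0000, -19.0000).
Jacobian J = [[-2·u·v - v + 5, -u^2 - u], [-v^2 + 1, -2·u·v - 2·v - 1]].
At the point, J = [[20.0000, -6.0000], [-8.0000, 17.0000]] (det J = 292.0000).
Solving J·Δ = −F gives Δ = (-1.2397, 0.5342).
Then the next iterate is (u, v)₁ = (0.7603, -2.4658).

(0.7603, -2.4658)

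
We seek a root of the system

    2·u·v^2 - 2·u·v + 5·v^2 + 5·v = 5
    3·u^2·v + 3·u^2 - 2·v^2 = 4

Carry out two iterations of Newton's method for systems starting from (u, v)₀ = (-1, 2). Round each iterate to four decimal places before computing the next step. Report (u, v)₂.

At (-1, 2): F = (21.0000, -3.0000).
Jacobian J = [[2·v^2 - 2·v, 4·u·v - 2·u + 10·v + 5], [6·u·v + 6·u, 3·u^2 - 4·v]].
At the point, J = [[4.0000, 19.0000], [-18.0000, -5.0000]] (det J = 322.0000).
Solving J·Δ = −F gives Δ = (0.1491, -1.1366).
Then the next iterate is (u, v)₁ = (-0.8509, 0.8634).
Round to (-0.8509, 0.8634) and repeat: F = (3.245009, -1.443442), J = [[-0.235881, 12.397132], [-9.513402, -1.281508]].
Δ = (-0.1162, -0.2640), so (u, v)₂ = (-0.9671, 0.5994).

(-0.9671, 0.5994)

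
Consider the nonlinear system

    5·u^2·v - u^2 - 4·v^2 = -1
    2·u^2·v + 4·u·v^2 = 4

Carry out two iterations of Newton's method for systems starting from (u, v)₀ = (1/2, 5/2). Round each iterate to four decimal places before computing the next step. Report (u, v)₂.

At (1/2, 5/2): F = (-21.1250, 9.7500).
Jacobian J = [[10·u·v - 2·u, 5·u^2 - 8·v], [4·u·v + 4·v^2, 2·u^2 + 8·u·v]].
At the point, J = [[11.5000, -18.7500], [30.0000, 10.5000]] (det J = 683.2500).
Solving J·Δ = −F gives Δ = (0.0571, -1.0917).
Then the next iterate is (u, v)₁ = (0.5571, 1.4083).
Round to (0.5571, 1.4083) and repeat: F = (-5.058193, 1.293767), J = [[6.731439, -9.714598], [11.071491, 6.897232]].
Δ = (0.1449, -0.4202), so (u, v)₂ = (0.7020, 0.9881).

(0.7020, 0.9881)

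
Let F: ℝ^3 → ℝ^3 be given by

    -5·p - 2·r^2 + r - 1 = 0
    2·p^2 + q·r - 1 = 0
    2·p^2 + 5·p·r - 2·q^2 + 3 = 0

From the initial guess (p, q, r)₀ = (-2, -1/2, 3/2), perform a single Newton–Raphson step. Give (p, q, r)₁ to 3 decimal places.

(-0.768, 1.896, 1.468)

At (-2, -1/2, 3/2): F = (6.000, 6.250, -4.500).
Jacobian J = [[-5, 0, -4·r + 1], [4·p, r, q], [4·p + 5·r, -4·q, 5·p]].
At the point, J = [[-5.000, 0.000, -5.000], [-8.000, 1.500, -0.500], [-0.500, 2.000, -10.000]] (det J = 146.250).
Solving J·Δ = −F gives Δ = (1.232, 2.396, -0.032).
Then the next iterate is (p, q, r)₁ = (-0.768, 1.896, 1.468).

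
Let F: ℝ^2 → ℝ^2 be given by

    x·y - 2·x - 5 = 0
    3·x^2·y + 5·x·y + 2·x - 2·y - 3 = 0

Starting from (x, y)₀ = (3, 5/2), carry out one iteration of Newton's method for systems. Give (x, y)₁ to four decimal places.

(0.1672, 4.1388)

At (3, 5/2): F = (-3.5000, 103.0000).
Jacobian J = [[y - 2, x], [6·x·y + 5·y + 2, 3·x^2 + 5·x - 2]].
At the point, J = [[0.5000, 3.0000], [59.5000, 40.0000]] (det J = -158.5000).
Solving J·Δ = −F gives Δ = (-2.8328, 1.6388).
Then the next iterate is (x, y)₁ = (0.1672, 4.1388).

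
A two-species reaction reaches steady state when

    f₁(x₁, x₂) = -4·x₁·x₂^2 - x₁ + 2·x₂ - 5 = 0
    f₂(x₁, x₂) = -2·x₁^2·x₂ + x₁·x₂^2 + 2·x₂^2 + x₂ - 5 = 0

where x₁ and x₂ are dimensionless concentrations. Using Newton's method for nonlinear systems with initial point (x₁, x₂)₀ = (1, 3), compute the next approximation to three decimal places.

At (1, 3): F = (-36.000, 19.000).
Jacobian J = [[-4·x₂^2 - 1, -8·x₁·x₂ + 2], [-4·x₁·x₂ + x₂^2, -2·x₁^2 + 2·x₁·x₂ + 4·x₂ + 1]].
At the point, J = [[-37.000, -22.000], [-3.000, 17.000]] (det J = -695.000).
Solving J·Δ = −F gives Δ = (-0.279, -1.167).
Then the next iterate is (x₁, x₂)₁ = (0.721, 1.833).

(0.721, 1.833)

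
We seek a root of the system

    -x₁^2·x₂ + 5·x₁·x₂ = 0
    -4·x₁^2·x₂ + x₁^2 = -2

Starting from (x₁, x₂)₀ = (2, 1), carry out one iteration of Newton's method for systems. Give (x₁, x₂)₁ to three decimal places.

At (2, 1): F = (6.000, -10.000).
Jacobian J = [[-2·x₁·x₂ + 5·x₂, -x₁^2 + 5·x₁], [-8·x₁·x₂ + 2·x₁, -4·x₁^2]].
At the point, J = [[1.000, 6.000], [-12.000, -16.000]] (det J = 56.000).
Solving J·Δ = −F gives Δ = (0.643, -1.107).
Then the next iterate is (x₁, x₂)₁ = (2.643, -0.107).

(2.643, -0.107)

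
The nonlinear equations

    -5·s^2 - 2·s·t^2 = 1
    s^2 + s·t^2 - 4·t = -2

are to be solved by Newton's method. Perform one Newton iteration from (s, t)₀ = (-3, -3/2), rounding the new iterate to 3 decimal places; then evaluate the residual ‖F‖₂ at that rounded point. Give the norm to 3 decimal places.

At (-3, -3/2): F = (-32.500, 10.250).
Jacobian J = [[-10·s - 2·t^2, -4·s·t], [2·s + t^2, 2·s·t - 4]].
At the point, J = [[25.500, -18.000], [-3.750, 5.000]] (det J = 60.000).
Solving J·Δ = −F gives Δ = (-0.367, -2.325).
Then the next iterate is (s, t)₁ = (-3.367, -3.825).
Re-evaluating at (-3.367, -3.825): F = (40.83918, -20.62463), so ‖F‖₂ = 45.752.

45.752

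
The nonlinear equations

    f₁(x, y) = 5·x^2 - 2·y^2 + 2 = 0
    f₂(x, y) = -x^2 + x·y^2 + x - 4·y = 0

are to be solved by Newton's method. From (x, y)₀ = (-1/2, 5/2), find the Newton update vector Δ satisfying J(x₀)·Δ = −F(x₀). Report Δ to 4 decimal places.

(0.6837, -1.2668)

At (-1/2, 5/2): F = (-9.2500, -13.8750).
Jacobian J = [[10·x, -4·y], [-2·x + y^2 + 1, 2·x·y - 4]].
At the point, J = [[-5.0000, -10.0000], [8.2500, -6.5000]] (det J = 115.0000).
Solving J·Δ = −F gives Δ = (0.6837, -1.2668).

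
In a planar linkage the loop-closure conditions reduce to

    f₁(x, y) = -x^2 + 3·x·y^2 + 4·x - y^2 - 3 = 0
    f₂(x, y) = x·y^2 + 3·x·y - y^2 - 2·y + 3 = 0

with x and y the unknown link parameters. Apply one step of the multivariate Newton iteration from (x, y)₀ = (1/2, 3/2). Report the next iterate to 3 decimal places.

(0.451, 1.899)

At (1/2, 3/2): F = (-0.125, 1.125).
Jacobian J = [[-2·x + 3·y^2 + 4, 6·x·y - 2·y], [y^2 + 3·y, 2·x·y + 3·x - 2·y - 2]].
At the point, J = [[9.750, 1.500], [6.750, -2.000]] (det J = -29.625).
Solving J·Δ = −F gives Δ = (-0.049, 0.399).
Then the next iterate is (x, y)₁ = (0.451, 1.899).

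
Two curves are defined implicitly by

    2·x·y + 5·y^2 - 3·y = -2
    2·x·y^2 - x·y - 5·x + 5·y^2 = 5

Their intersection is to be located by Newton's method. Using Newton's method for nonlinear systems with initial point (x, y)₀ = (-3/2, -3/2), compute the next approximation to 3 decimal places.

(-1.489, -0.442)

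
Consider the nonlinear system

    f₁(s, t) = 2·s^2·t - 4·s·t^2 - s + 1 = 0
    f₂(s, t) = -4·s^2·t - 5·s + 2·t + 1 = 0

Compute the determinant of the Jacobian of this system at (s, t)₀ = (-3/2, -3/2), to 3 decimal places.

J = [[4·s·t - 4·t^2 - 1, 2·s^2 - 8·s·t], [-8·s·t - 5, -4·s^2 + 2]].
At the point, J = [[-1.000, -13.500], [-23.000, -7.000]].
det J = -303.500.

-303.500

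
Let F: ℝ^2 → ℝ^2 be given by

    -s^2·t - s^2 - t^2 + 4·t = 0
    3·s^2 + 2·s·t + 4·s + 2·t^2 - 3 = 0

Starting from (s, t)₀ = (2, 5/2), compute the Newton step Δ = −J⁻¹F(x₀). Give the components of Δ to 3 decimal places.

At (2, 5/2): F = (-10.250, 39.500).
Jacobian J = [[-2·s·t - 2·s, -s^2 - 2·t + 4], [6·s + 2·t + 4, 2·s + 4·t]].
At the point, J = [[-14.000, -5.000], [21.000, 14.000]] (det J = -91.000).
Solving J·Δ = −F gives Δ = (0.593, -3.712).

(0.593, -3.712)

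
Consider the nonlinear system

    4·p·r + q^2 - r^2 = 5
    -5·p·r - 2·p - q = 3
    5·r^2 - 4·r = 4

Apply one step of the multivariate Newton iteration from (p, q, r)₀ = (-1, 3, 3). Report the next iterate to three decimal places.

(-0.703, 3.381, 1.885)

At (-1, 3, 3): F = (-17.000, 11.000, 29.000).
Jacobian J = [[4·r, 2·q, 4·p - 2·r], [-5·r - 2, -1, -5·p], [0, 0, 10·r - 4]].
At the point, J = [[12.000, 6.000, -10.000], [-17.000, -1.000, 5.000], [0.000, 0.000, 26.000]] (det J = 2340.000).
Solving J·Δ = −F gives Δ = (0.297, 0.381, -1.115).
Then the next iterate is (p, q, r)₁ = (-0.703, 3.381, 1.885).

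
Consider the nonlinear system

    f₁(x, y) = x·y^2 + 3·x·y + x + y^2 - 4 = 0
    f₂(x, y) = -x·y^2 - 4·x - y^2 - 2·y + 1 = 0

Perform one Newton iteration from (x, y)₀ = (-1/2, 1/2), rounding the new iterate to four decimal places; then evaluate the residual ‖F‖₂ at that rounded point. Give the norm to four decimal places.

4.3612

At (-1/2, 1/2): F = (-5.1250, 1.8750).
Jacobian J = [[y^2 + 3·y + 1, 2·x·y + 3·x + 2·y], [-y^2 - 4, -2·x·y - 2·y - 2]].
At the point, J = [[2.7500, -1.0000], [-4.2500, -2.5000]] (det J = -11.1250).
Solving J·Δ = −F gives Δ = (1.3202, -1.4944).
Then the next iterate is (x, y)₁ = (0.8202, -0.9944).
Re-evaluating at (0.8202, -0.9944): F = (-3.826750, -2.091871), so ‖F‖₂ = 4.3612.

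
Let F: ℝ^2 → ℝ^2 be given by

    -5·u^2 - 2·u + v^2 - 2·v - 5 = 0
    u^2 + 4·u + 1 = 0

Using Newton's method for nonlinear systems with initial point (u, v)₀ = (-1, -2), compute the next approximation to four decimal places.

(0.0000, -0.6667)

At (-1, -2): F = (0.0000, -2.0000).
Jacobian J = [[-10·u - 2, 2·v - 2], [2·u + 4, 0]].
At the point, J = [[8.0000, -6.0000], [2.0000, 0.0000]] (det J = 12.0000).
Solving J·Δ = −F gives Δ = (1.0000, 1.3333).
Then the next iterate is (u, v)₁ = (0.0000, -0.6667).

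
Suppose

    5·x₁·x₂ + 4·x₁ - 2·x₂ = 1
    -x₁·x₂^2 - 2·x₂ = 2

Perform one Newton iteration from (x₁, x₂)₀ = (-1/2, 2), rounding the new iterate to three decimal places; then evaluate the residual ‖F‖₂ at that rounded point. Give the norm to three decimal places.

At (-1/2, 2): F = (-12.000, -4.000).
Jacobian J = [[5·x₂ + 4, 5·x₁ - 2], [-x₂^2, -2·x₁·x₂ - 2]].
At the point, J = [[14.000, -4.500], [-4.000, 0.000]] (det J = -18.000).
Solving J·Δ = −F gives Δ = (-1.000, -5.778).
Then the next iterate is (x₁, x₂)₁ = (-1.500, -3.778).
Re-evaluating at (-1.500, -3.778): F = (28.891, 26.96593), so ‖F‖₂ = 39.520.

39.520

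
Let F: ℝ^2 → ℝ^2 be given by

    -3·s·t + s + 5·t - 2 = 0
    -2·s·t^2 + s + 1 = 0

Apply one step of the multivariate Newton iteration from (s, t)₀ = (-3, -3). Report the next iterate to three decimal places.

(4.902, -5.287)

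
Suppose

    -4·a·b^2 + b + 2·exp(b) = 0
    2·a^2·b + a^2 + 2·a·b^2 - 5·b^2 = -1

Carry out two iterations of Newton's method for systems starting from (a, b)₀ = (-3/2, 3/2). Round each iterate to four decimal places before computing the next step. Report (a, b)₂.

(0.0201, 0.3741)

At (-3/2, 3/2): F = (23.963378, -8.0000).
Jacobian J = [[-4·b^2, -8·a·b + 2·exp(b) + 1], [4·a·b + 2·a + 2·b^2, 2·a^2 + 4·a·b - 10·b]].
At the point, J = [[-9.0000, 27.963378], [-7.5000, -19.5000]] (det J = 385.225336).
Solving J·Δ = −F gives Δ = (0.6323, -0.6534).
Then the next iterate is (a, b)₁ = (-0.8677, 0.8466).
Round to (-0.8677, 0.8466) and repeat: F = (7.997643, -1.799755), J = [[-2.866926, 11.540170], [-3.240316, -9.898573]].
Δ = (0.8878, -0.4725), so (a, b)₂ = (0.0201, 0.3741).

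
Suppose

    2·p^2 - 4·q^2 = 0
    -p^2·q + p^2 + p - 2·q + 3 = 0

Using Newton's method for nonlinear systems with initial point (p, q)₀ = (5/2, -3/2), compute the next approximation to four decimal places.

At (5/2, -3/2): F = (3.5000, 24.1250).
Jacobian J = [[4·p, -8·q], [-2·p·q + 2·p + 1, -p^2 - 2]].
At the point, J = [[10.0000, 12.0000], [13.5000, -8.2500]] (det J = -244.5000).
Solving J·Δ = −F gives Δ = (-1.3021, 0.7935).
Then the next iterate is (p, q)₁ = (1.1979, -0.7065).

(1.1979, -0.7065)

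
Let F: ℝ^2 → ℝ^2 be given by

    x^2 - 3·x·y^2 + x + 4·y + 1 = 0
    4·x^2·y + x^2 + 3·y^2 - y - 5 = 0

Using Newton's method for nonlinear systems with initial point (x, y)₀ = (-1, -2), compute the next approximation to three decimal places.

(-0.873, -1.581)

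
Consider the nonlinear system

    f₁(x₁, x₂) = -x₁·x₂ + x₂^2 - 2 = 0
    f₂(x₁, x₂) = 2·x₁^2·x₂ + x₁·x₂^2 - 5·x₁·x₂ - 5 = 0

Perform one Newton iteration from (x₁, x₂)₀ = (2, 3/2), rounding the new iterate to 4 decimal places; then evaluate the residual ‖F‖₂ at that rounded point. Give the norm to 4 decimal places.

At (2, 3/2): F = (-2.7500, -3.5000).
Jacobian J = [[-x₂, -x₁ + 2·x₂], [4·x₁·x₂ + x₂^2 - 5·x₂, 2·x₁^2 + 2·x₁·x₂ - 5·x₁]].
At the point, J = [[-1.5000, 1.0000], [6.7500, 4.0000]] (det J = -12.7500).
Solving J·Δ = −F gives Δ = (-0.5882, 1.8676).
Then the next iterate is (x₁, x₂)₁ = (1.4118, 3.3676).
Re-evaluating at (1.4118, 3.3676): F = (4.586352, 0.663415), so ‖F‖₂ = 4.6341.

4.6341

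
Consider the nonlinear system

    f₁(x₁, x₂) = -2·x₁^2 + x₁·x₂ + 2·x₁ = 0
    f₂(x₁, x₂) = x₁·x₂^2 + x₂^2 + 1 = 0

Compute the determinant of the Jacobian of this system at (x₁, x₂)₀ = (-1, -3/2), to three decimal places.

J = [[-4·x₁ + x₂ + 2, x₁], [x₂^2, 2·x₁·x₂ + 2·x₂]].
At the point, J = [[4.500, -1.000], [2.250, 0.000]].
det J = 2.250.

2.250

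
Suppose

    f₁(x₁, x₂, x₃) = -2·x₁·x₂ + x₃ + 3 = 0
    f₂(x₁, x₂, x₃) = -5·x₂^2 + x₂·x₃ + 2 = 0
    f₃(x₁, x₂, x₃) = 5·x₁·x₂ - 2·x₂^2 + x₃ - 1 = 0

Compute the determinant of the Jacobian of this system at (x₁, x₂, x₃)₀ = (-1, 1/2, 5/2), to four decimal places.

7.7500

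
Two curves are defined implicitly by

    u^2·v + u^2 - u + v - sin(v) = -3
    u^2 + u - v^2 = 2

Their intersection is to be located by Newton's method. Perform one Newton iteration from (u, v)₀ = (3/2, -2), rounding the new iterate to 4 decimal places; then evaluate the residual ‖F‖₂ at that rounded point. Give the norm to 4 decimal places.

0.2981

At (3/2, -2): F = (-1.840703, -2.2500).
Jacobian J = [[2·u·v + 2·u - 1, u^2 - cos(v) + 1], [2·u + 1, -2·v]].
At the point, J = [[-4.0000, 3.666147], [4.0000, 4.0000]] (det J = -30.664587).
Solving J·Δ = −F gives Δ = (0.0289, 0.5336).
Then the next iterate is (u, v)₁ = (1.5289, -1.4664).
Re-evaluating at (1.5289, -1.4664): F = (-0.090971, -0.283894), so ‖F‖₂ = 0.2981.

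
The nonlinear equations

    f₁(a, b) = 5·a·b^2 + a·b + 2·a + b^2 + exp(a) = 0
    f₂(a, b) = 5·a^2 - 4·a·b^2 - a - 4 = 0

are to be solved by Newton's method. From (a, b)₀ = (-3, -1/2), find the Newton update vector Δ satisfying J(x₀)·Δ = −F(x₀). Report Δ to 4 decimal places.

At (-3, -1/2): F = (-7.950213, 47.0000).
Jacobian J = [[5·b^2 + b + exp(a) + 2, 10·a·b + a + 2·b], [10·a - 4·b^2 - 1, -8·a·b]].
At the point, J = [[2.799787, 11.0000], [-32.0000, -12.0000]] (det J = 318.402555).
Solving J·Δ = −F gives Δ = (1.3241, 0.3857).

(1.3241, 0.3857)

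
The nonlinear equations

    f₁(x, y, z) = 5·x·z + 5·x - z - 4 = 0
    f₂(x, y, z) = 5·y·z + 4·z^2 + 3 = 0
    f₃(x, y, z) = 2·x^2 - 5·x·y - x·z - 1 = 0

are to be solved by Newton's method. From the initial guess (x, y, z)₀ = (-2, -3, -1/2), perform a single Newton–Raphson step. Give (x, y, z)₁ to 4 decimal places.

(6.4976, -7.2049, 0.6585)

At (-2, -3, -1/2): F = (-8.5000, 11.5000, -24.0000).
Jacobian J = [[5·z + 5, 0, 5·x - 1], [0, 5·z, 5·y + 8·z], [4·x - 5·y - z, -5·x, -x]].
At the point, J = [[2.5000, 0.0000, -11.0000], [0.0000, -2.5000, -19.0000], [7.5000, 10.0000, 2.0000]] (det J = 256.2500).
Solving J·Δ = −F gives Δ = (8.4976, -4.2049, 1.1585).
Then the next iterate is (x, y, z)₁ = (6.4976, -7.2049, 0.6585).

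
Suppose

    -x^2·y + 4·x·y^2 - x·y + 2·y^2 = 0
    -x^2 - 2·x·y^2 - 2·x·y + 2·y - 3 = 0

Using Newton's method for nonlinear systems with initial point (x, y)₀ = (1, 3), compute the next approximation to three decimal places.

(0.693, 1.832)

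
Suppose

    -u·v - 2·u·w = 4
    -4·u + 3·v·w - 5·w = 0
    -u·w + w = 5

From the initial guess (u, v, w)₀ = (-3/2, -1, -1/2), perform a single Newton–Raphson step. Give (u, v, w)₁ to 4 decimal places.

At (-3/2, -1, -1/2): F = (-7.0000, 10.0000, -6.2500).
Jacobian J = [[-v - 2·w, -u, -2·u], [-4, 3·w, 3·v - 5], [-w, 0, -u + 1]].
At the point, J = [[2.0000, 1.5000, 3.0000], [-4.0000, -1.5000, -8.0000], [0.5000, 0.0000, 2.5000]] (det J = 3.7500).
Solving J·Δ = −F gives Δ = (-9.5000, 8.5333, 4.4000).
Then the next iterate is (u, v, w)₁ = (-11.0000, 7.5333, 3.9000).

(-11.0000, 7.5333, 3.9000)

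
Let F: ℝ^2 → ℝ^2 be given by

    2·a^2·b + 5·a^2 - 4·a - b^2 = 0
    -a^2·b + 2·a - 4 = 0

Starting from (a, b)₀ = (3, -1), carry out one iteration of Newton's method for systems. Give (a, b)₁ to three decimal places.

At (3, -1): F = (14.000, 11.000).
Jacobian J = [[4·a·b + 10·a - 4, 2·a^2 - 2·b], [-2·a·b + 2, -a^2]].
At the point, J = [[14.000, 20.000], [8.000, -9.000]] (det J = -286.000).
Solving J·Δ = −F gives Δ = (-1.210, 0.147).
Then the next iterate is (a, b)₁ = (1.790, -0.853).

(1.790, -0.853)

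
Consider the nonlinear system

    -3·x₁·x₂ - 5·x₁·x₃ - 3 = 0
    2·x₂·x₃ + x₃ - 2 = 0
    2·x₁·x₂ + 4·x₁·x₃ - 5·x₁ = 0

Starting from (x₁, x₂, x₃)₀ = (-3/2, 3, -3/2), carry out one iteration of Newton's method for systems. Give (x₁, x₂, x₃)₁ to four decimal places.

(-0.5274, 1.5502, -0.3356)

At (-3/2, 3, -3/2): F = (-0.7500, -12.5000, 7.5000).
Jacobian J = [[-3·x₂ - 5·x₃, -3·x₁, -5·x₁], [0, 2·x₃, 2·x₂ + 1], [2·x₂ + 4·x₃ - 5, 2·x₁, 4·x₁]].
At the point, J = [[-1.5000, 4.5000, 7.5000], [0.0000, -3.0000, 7.0000], [-5.0000, -3.0000, -6.0000]] (det J = -328.5000).
Solving J·Δ = −F gives Δ = (0.9726, -1.4498, 1.1644).
Then the next iterate is (x₁, x₂, x₃)₁ = (-0.5274, 1.5502, -0.3356).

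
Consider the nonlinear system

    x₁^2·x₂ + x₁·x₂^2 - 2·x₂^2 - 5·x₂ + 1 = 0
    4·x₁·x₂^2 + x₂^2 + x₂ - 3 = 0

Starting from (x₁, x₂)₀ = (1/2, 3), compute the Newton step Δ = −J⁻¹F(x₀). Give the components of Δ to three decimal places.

At (1/2, 3): F = (-26.750, 27.000).
Jacobian J = [[2·x₁·x₂ + x₂^2, x₁^2 + 2·x₁·x₂ - 4·x₂ - 5], [4·x₂^2, 8·x₁·x₂ + 2·x₂ + 1]].
At the point, J = [[12.000, -13.750], [36.000, 19.000]] (det J = 723.000).
Solving J·Δ = −F gives Δ = (0.189, -1.780).

(0.189, -1.780)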